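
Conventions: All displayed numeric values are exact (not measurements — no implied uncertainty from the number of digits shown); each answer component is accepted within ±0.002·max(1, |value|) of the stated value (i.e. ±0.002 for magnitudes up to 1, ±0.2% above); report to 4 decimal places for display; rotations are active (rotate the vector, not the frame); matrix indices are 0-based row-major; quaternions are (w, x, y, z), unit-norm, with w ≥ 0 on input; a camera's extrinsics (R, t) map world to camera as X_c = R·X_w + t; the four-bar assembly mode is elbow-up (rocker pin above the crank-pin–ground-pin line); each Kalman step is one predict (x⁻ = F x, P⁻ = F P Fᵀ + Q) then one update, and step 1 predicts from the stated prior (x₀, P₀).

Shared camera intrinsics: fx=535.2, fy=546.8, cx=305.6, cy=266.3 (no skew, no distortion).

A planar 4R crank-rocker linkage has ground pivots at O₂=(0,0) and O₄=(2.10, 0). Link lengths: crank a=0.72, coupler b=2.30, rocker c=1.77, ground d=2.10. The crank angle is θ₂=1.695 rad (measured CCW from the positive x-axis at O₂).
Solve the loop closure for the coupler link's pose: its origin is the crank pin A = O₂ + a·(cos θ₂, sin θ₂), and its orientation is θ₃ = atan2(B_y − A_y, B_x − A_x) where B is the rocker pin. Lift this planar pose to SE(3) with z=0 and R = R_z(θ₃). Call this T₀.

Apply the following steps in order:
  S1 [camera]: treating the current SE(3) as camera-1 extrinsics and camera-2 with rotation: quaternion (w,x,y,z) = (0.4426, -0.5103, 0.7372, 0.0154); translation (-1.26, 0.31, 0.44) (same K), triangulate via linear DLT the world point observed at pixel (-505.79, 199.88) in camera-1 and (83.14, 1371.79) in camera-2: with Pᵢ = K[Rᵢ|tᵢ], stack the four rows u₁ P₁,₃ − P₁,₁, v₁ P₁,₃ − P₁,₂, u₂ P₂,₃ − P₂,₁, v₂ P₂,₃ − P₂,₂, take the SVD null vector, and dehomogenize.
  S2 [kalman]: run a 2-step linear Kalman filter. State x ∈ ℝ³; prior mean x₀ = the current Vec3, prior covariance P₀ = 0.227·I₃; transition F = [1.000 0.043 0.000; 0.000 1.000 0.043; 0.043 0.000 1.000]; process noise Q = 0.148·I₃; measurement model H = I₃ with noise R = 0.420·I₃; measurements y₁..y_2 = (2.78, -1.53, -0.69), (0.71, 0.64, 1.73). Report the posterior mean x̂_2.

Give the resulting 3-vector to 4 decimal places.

result = (0.5527, -0.0902, 0.9080)

source (fourbar_fk): coupler pose = R=[0.8898 -0.4564 0.0000; 0.4564 0.8898 0.0000; 0.0000 0.0000 1.0000], t=(-0.0892, 0.7145, 0.0000)
after S1 (triangulate): (-1.6615, -0.0882, 1.0074)
after S2 (kf_track): (0.5527, -0.0902, 0.9080)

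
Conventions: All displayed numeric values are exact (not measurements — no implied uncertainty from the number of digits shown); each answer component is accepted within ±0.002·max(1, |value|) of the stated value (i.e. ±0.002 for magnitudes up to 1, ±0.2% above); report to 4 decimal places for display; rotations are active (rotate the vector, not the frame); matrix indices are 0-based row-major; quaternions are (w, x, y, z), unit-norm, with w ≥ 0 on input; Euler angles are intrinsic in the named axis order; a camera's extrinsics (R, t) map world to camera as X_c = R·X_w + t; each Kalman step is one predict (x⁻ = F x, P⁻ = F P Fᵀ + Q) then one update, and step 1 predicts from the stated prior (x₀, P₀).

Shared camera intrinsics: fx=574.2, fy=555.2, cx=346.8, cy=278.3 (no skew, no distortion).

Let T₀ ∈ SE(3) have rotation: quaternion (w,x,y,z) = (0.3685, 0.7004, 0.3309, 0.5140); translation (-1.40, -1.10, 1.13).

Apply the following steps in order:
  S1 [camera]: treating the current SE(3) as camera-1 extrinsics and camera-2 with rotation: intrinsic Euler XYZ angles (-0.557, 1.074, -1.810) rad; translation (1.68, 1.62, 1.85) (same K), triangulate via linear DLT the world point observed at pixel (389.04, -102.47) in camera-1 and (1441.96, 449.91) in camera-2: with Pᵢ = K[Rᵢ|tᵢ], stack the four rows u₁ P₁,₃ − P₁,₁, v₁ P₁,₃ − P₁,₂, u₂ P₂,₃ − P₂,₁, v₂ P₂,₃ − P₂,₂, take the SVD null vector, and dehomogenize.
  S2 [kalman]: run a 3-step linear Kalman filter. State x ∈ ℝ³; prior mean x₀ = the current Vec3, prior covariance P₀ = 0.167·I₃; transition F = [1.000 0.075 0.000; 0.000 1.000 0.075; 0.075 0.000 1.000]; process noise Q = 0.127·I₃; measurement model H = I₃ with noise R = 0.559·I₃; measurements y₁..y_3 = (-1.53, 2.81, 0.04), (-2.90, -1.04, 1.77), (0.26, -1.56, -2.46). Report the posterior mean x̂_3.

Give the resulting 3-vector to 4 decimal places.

result = (-0.6233, 0.0080, -0.2724)

after S1 (triangulate): (0.5403, 1.5400, 1.3613)
after S2 (kf_track): (-0.6233, 0.0080, -0.2724)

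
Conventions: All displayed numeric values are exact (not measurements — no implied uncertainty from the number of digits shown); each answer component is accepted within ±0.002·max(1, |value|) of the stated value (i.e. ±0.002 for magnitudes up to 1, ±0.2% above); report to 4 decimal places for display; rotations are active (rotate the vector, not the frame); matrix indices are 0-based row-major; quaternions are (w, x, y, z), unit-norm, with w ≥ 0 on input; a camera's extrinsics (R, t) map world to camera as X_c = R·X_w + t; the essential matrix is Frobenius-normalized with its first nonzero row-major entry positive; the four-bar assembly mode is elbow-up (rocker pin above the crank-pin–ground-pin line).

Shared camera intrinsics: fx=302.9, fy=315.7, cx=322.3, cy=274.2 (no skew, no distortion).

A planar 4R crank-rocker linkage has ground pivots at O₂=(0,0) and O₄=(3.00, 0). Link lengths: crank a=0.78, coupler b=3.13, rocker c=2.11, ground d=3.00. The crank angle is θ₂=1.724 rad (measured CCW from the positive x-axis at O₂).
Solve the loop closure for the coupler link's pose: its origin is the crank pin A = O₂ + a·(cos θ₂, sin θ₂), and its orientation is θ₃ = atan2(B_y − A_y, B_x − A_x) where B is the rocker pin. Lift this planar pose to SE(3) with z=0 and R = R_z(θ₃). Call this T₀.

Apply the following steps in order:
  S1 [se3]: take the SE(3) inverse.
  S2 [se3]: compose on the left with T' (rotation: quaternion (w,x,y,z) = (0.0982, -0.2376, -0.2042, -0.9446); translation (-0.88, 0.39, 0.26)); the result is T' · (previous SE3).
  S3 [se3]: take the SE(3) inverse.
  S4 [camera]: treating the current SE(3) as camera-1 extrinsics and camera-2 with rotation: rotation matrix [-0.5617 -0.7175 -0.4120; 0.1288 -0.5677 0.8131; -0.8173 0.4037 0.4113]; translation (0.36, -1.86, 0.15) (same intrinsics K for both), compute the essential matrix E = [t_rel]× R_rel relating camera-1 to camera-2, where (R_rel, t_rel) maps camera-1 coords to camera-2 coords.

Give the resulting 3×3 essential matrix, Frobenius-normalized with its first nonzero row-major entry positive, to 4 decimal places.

source (fourbar_fk): coupler pose = R=[0.9067 -0.4218 0.0000; 0.4218 0.9067 0.0000; 0.0000 0.0000 1.0000], t=(-0.1190, 0.7709, 0.0000)
after S1 (invert_se3): R=[0.9067 0.4218 0.0000; -0.4218 0.9067 0.0000; 0.0000 0.0000 1.0000], t=(-0.2172, -0.7491, 0.0000)
after S2 (compose_se3): R=[-0.9060 -0.1099 0.4087; 0.2983 -0.8509 0.4324; 0.3003 0.5137 0.8037], t=(-0.9031, 1.0814, -0.1002)
after S3 (invert_se3): R=[-0.9060 0.2983 0.3003; -0.1099 -0.8509 0.5137; 0.4087 0.4324 0.8037], t=(-1.1107, 0.8724, -0.0179)
after S4 (essential): [0.6140 0.2442 0.2498; -0.0212 -0.1422 0.2718; -0.1077 -0.3213 0.5400]

matrix = [0.6140 0.2442 0.2498; -0.0212 -0.1422 0.2718; -0.1077 -0.3213 0.5400]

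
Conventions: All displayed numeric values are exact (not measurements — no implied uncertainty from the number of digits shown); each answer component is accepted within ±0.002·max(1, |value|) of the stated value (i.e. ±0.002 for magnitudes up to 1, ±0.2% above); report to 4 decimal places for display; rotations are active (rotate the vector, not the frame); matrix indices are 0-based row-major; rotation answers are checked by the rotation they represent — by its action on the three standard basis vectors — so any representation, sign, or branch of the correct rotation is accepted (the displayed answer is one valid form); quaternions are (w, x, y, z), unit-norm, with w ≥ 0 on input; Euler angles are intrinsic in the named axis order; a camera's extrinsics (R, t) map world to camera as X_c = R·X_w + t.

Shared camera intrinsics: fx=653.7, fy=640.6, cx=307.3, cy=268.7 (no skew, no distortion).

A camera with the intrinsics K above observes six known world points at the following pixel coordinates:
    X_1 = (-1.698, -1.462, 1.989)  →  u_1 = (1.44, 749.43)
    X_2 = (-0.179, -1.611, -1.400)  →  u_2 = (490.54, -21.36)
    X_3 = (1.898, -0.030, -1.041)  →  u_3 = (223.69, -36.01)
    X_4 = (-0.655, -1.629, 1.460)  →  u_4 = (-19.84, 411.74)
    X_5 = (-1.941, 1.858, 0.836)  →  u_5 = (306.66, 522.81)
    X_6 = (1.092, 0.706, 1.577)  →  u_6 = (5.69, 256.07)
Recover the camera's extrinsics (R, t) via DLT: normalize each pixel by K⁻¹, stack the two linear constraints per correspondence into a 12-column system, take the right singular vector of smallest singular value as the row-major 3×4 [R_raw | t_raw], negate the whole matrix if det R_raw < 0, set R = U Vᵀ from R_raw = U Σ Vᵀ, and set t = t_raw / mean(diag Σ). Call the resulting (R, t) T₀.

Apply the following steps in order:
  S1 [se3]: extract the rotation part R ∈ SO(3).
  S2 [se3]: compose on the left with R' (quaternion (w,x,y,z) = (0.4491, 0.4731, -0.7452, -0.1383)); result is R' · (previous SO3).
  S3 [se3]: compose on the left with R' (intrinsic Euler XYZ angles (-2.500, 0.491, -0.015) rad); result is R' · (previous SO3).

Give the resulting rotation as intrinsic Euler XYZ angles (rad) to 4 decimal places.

rotation (euler_xyz) = (2.2295, -0.0393, 1.6950)

source (pnp_recover): camera pose = R=[-0.5705 -0.0088 -0.8212; -0.7883 0.2865 0.5446; 0.2304 0.9581 -0.1704], t=(-0.4100, -0.3000, 4.4000)
after S1 (rot_of_se3): [-0.5705 -0.0088 -0.8212; -0.7883 0.2865 0.5446; 0.2304 0.9581 -0.1704]
after S2 (compose_so3): [0.3585 -0.9317 -0.0577; 0.0175 -0.0550 0.9983; -0.9334 -0.3589 -0.0034]
after S3 (compose_so3): [-0.1237 -0.9915 -0.0392; -0.6036 0.1066 -0.7902; 0.7877 -0.0741 -0.6116]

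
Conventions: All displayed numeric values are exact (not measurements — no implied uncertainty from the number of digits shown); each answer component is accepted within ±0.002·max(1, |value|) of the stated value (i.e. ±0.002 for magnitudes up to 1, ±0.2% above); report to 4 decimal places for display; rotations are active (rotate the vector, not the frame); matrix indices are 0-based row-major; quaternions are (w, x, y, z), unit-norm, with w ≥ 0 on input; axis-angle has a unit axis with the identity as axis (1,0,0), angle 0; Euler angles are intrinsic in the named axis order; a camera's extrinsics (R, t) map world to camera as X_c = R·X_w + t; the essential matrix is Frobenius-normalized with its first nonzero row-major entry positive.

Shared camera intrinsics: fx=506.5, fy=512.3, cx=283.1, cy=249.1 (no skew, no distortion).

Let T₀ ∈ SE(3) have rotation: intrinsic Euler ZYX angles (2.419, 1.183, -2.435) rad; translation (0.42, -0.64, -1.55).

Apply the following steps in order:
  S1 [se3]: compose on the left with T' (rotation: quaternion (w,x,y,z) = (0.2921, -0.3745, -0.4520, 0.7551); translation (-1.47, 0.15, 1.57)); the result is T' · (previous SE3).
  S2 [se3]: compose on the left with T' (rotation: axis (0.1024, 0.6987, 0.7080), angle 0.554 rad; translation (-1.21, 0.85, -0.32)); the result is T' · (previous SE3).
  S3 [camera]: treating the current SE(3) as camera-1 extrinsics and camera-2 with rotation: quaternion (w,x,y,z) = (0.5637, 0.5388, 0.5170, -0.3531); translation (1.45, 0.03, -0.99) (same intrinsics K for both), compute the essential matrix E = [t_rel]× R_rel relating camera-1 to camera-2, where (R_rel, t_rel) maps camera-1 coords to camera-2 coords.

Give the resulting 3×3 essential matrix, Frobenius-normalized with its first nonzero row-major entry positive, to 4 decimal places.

matrix = [0.5101 0.4206 0.1932; -0.1720 0.4787 -0.2283; -0.2926 0.2640 -0.2437]

after S1 (compose_se3): R=[0.8980 -0.3376 0.2821; 0.1030 0.7847 0.6113; -0.4277 -0.5199 0.7395], t=(-0.3490, 1.4656, 1.5383)
after S2 (compose_se3): R=[0.5660 -0.7683 0.2990; 0.4306 0.5848 0.6874; -0.7030 -0.2603 0.6618], t=(-1.4555, 2.1007, 1.4155)
after S3 (essential): [0.5101 0.4206 0.1932; -0.1720 0.4787 -0.2283; -0.2926 0.2640 -0.2437]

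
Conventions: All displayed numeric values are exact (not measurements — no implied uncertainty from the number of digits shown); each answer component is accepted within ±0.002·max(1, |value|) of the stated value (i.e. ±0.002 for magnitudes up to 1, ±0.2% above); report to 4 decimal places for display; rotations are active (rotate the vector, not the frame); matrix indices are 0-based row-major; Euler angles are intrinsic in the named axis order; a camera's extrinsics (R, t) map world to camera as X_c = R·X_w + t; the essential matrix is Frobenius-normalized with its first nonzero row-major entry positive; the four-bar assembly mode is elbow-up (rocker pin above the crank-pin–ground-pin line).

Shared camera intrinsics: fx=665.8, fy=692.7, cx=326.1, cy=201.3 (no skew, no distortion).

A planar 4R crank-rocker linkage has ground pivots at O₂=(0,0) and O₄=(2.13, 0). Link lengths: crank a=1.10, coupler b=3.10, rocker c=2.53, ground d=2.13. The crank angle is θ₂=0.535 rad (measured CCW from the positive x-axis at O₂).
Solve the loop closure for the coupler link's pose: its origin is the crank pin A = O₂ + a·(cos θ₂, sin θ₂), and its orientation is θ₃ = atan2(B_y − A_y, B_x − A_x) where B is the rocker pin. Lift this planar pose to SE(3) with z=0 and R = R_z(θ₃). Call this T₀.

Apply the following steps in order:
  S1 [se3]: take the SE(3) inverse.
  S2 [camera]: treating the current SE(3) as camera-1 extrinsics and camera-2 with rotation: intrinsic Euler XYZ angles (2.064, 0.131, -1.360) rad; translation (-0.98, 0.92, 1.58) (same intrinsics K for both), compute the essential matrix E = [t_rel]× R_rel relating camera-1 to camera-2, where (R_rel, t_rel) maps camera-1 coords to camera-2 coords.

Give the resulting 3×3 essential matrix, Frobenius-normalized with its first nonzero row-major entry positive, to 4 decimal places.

source (fourbar_fk): coupler pose = R=[0.8885 -0.4589 0.0000; 0.4589 0.8885 0.0000; 0.0000 0.0000 1.0000], t=(0.9463, 0.5608, 0.0000)
after S1 (invert_se3): R=[0.8885 0.4589 0.0000; -0.4589 0.8885 0.0000; 0.0000 0.0000 1.0000], t=(-1.0981, -0.0640, 0.0000)
after S2 (essential): [0.5439 -0.4361 -0.0618; -0.1774 -0.3562 -0.0029; 0.4121 0.4264 -0.0119]

matrix = [0.5439 -0.4361 -0.0618; -0.1774 -0.3562 -0.0029; 0.4121 0.4264 -0.0119]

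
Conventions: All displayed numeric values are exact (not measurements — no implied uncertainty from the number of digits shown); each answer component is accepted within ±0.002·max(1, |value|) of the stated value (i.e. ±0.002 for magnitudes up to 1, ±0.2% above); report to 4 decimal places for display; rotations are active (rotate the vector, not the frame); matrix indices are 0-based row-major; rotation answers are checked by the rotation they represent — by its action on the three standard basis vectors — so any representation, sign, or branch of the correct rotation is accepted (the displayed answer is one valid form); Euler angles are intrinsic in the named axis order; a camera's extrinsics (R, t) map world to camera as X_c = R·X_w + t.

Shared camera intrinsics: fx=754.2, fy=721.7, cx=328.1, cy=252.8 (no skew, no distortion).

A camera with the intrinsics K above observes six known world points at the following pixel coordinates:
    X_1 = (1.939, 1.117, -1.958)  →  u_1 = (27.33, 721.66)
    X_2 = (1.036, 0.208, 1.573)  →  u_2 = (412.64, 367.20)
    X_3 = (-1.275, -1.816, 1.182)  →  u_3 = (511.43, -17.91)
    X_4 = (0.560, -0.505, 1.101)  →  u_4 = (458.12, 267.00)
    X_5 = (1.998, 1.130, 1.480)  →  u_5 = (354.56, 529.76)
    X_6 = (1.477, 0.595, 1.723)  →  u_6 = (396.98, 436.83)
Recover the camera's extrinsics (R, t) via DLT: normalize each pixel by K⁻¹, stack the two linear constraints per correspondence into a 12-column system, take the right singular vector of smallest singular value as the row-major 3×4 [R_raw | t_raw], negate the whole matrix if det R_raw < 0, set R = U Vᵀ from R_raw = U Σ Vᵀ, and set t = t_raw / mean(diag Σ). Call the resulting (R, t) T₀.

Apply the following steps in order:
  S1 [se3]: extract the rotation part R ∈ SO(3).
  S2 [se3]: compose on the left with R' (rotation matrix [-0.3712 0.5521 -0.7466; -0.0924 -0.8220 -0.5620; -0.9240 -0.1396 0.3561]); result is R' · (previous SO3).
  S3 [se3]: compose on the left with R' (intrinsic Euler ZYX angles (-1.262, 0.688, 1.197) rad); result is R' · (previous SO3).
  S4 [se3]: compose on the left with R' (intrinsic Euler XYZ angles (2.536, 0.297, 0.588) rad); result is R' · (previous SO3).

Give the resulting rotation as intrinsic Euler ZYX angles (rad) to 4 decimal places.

rotation (euler_zyx) = (1.9859, -1.2360, -1.4751)

source (pnp_recover): camera pose = R=[0.3869 -0.8572 0.3399; 0.8783 0.4548 0.1471; -0.2807 0.2417 0.9289], t=(-0.1102, -0.3200, 4.5599)
after S1 (rot_of_se3): [0.3869 -0.8572 0.3399; 0.8783 0.4548 0.1471; -0.2807 0.2417 0.9289]
after S2 (compose_so3): [0.5509 0.3889 -0.7384; -0.6000 -0.4305 -0.6743; -0.5801 0.8145 -0.0038]
after S3 (compose_so3): [0.2865 -0.8008 -0.5260; 0.1581 -0.5019 0.8503; -0.9450 -0.3267 -0.0171]
after S4 (compose_so3): [-0.1325 -0.4666 -0.8745; 0.3007 0.8218 -0.4840; 0.9445 -0.3271 0.0314]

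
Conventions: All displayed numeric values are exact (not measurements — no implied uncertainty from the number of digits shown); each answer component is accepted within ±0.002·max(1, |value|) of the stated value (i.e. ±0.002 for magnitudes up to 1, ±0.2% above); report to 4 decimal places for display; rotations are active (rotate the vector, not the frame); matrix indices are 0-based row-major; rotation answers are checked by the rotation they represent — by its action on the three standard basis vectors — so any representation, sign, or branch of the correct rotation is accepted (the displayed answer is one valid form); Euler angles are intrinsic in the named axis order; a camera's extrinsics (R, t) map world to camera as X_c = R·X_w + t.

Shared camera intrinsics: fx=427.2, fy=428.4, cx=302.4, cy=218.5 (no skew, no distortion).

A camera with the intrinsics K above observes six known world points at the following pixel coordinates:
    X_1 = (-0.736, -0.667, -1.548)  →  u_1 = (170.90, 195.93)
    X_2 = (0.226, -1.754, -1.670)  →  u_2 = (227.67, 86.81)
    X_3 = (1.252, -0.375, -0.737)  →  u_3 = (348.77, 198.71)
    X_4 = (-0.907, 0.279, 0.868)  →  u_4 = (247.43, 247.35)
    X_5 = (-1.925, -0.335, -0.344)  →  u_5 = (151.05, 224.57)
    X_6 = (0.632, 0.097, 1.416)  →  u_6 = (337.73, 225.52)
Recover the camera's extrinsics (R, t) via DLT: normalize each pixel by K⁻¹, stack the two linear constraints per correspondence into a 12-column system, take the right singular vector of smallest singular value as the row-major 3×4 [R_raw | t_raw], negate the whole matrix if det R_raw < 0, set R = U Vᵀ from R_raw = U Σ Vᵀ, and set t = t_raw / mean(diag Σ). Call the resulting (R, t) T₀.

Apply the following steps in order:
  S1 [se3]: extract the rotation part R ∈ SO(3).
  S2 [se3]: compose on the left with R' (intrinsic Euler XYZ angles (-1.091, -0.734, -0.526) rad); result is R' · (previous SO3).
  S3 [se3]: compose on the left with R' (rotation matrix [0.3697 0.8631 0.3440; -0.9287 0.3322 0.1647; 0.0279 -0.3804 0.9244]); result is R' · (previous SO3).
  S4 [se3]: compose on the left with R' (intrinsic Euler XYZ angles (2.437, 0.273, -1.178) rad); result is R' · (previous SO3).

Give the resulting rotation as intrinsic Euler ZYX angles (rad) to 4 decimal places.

source (pnp_recover): camera pose = R=[0.9549 0.1206 0.2713; -0.1040 0.9918 -0.0746; -0.2780 0.0430 0.9596], t=(-0.3700, 0.2000, 6.4193)
after S1 (rot_of_se3): [0.9549 0.1206 0.2713; -0.1040 0.9918 -0.0746; -0.2780 0.0430 0.9596]
after S2 (compose_so3): [0.7606 0.4184 -0.4964; 0.0137 0.7541 0.6566; 0.6490 -0.5062 0.5679]
after S3 (compose_so3): [0.5163 0.6314 0.5785; -0.5950 -0.2214 0.7727; 0.6160 -0.7431 0.2614]
after S4 (compose_so3): [-0.1729 -0.1646 0.9711; 0.0912 0.9790 0.1822; -0.9807 0.1201 -0.1543]

rotation (euler_zyx) = (2.6560, 1.3740, 2.4800)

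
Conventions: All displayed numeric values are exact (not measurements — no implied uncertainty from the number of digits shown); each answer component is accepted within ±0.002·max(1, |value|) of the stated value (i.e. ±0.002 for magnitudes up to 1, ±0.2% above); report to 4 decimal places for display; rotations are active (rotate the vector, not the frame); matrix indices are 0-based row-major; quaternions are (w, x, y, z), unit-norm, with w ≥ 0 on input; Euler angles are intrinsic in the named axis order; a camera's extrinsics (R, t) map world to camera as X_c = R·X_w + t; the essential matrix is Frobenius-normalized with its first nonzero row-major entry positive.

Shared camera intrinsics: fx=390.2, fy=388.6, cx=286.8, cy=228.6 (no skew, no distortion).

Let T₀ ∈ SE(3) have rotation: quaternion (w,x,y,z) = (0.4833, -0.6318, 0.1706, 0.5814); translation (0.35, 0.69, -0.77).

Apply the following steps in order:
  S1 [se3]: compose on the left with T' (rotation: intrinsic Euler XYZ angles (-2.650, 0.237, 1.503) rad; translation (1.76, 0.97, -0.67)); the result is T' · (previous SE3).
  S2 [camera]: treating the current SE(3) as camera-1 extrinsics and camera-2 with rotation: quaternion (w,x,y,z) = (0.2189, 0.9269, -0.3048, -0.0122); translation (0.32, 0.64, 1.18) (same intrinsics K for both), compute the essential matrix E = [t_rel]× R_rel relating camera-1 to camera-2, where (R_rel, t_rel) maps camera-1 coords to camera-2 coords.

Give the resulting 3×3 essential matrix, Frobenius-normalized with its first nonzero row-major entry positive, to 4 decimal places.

matrix = [0.1356 -0.0791 -0.3728; 0.6490 0.1059 0.2584; -0.2412 0.1062 0.5175]

after S1 (compose_se3): R=[-0.5297 0.3122 -0.7886; -0.6308 0.4765 0.6124; 0.5670 0.8219 -0.0554], t=(0.9331, 0.3413, -0.3346)
after S2 (essential): [0.1356 -0.0791 -0.3728; 0.6490 0.1059 0.2584; -0.2412 0.1062 0.5175]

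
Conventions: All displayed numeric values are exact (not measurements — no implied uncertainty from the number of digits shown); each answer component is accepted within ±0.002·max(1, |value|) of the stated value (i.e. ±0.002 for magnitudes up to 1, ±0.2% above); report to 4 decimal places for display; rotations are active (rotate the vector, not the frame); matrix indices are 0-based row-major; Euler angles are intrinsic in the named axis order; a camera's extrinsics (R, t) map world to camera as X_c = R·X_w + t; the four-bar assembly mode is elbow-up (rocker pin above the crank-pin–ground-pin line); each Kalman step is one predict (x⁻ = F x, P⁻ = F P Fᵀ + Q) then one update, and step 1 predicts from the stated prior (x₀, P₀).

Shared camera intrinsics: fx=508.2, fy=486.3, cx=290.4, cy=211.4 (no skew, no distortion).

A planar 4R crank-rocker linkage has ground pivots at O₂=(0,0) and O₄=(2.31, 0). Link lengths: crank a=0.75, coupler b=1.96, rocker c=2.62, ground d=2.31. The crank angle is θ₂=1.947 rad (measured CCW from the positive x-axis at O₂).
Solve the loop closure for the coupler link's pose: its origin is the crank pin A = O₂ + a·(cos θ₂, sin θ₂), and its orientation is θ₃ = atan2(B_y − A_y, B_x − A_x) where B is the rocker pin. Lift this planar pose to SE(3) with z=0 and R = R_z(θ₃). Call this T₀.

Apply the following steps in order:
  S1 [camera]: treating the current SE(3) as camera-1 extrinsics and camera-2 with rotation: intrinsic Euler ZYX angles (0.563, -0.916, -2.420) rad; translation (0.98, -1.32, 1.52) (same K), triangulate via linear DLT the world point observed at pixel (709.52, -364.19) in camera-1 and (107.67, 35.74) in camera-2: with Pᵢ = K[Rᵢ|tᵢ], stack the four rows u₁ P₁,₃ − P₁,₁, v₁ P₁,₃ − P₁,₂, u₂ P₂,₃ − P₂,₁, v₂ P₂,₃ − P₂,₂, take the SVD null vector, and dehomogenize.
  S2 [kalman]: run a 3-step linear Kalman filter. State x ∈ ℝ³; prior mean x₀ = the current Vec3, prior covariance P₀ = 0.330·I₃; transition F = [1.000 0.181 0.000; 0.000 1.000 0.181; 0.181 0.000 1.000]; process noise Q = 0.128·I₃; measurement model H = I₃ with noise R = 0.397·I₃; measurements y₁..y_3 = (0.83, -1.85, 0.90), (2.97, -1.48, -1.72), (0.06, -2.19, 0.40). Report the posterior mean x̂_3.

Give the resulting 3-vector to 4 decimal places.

source (fourbar_fk): coupler pose = R=[0.6208 -0.7839 0.0000; 0.7839 0.6208 0.0000; 0.0000 0.0000 1.0000], t=(-0.2755, 0.6975, 0.0000)
after S1 (triangulate): (-0.6205, -1.4620, 0.5885)
after S2 (kf_track): (0.5201, -1.8062, 0.0768)

result = (0.5201, -1.8062, 0.0768)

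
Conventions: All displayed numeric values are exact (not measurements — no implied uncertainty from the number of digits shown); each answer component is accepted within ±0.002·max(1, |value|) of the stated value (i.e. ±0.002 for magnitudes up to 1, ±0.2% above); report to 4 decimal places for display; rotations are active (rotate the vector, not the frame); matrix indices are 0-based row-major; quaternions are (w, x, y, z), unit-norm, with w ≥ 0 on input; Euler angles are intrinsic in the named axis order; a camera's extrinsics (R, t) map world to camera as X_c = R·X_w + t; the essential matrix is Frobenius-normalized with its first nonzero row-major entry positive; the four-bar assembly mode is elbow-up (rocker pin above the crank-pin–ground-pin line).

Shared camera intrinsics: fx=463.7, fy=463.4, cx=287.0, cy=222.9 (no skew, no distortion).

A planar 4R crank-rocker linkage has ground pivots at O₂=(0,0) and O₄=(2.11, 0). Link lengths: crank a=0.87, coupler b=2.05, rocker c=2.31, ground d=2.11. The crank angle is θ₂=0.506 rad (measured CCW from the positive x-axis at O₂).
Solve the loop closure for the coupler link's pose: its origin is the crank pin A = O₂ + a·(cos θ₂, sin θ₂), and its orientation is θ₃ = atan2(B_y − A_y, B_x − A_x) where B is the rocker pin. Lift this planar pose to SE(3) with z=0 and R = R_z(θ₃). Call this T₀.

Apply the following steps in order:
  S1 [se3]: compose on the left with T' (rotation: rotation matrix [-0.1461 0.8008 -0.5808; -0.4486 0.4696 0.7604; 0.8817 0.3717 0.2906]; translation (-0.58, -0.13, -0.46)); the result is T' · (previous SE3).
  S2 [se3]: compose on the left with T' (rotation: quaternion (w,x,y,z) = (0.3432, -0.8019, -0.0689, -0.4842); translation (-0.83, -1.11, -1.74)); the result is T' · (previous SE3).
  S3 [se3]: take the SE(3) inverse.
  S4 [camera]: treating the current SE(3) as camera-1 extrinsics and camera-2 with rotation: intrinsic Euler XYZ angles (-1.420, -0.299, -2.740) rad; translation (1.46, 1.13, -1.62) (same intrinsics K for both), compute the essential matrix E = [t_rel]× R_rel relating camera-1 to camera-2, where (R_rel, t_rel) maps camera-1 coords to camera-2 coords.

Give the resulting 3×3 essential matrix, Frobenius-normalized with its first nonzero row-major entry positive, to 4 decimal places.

source (fourbar_fk): coupler pose = R=[0.4373 -0.8993 0.0000; 0.8993 0.4373 0.0000; 0.0000 0.0000 1.0000], t=(0.7610, 0.4217, 0.0000)
after S1 (compose_se3): R=[0.6563 0.4816 -0.5808; 0.2261 0.6088 0.7604; 0.7198 -0.6304 0.2906], t=(-0.3535, -0.2734, 0.3677)
after S2 (compose_se3): R=[0.9674 0.0611 0.2457; 0.1279 -0.9555 -0.2659; 0.2185 0.2886 -0.9322], t=(-0.8673, -0.5983, -2.0077)
after S3 (invert_se3): R=[0.9674 0.1279 0.2185; 0.0611 -0.9555 0.2886; 0.2457 -0.2659 -0.9322], t=(1.3543, 0.0608, -1.8175)
after S4 (essential): [0.0998 -0.2128 0.4629; -0.2115 -0.6490 -0.1627; 0.1295 -0.0895 0.4617]

matrix = [0.0998 -0.2128 0.4629; -0.2115 -0.6490 -0.1627; 0.1295 -0.0895 0.4617]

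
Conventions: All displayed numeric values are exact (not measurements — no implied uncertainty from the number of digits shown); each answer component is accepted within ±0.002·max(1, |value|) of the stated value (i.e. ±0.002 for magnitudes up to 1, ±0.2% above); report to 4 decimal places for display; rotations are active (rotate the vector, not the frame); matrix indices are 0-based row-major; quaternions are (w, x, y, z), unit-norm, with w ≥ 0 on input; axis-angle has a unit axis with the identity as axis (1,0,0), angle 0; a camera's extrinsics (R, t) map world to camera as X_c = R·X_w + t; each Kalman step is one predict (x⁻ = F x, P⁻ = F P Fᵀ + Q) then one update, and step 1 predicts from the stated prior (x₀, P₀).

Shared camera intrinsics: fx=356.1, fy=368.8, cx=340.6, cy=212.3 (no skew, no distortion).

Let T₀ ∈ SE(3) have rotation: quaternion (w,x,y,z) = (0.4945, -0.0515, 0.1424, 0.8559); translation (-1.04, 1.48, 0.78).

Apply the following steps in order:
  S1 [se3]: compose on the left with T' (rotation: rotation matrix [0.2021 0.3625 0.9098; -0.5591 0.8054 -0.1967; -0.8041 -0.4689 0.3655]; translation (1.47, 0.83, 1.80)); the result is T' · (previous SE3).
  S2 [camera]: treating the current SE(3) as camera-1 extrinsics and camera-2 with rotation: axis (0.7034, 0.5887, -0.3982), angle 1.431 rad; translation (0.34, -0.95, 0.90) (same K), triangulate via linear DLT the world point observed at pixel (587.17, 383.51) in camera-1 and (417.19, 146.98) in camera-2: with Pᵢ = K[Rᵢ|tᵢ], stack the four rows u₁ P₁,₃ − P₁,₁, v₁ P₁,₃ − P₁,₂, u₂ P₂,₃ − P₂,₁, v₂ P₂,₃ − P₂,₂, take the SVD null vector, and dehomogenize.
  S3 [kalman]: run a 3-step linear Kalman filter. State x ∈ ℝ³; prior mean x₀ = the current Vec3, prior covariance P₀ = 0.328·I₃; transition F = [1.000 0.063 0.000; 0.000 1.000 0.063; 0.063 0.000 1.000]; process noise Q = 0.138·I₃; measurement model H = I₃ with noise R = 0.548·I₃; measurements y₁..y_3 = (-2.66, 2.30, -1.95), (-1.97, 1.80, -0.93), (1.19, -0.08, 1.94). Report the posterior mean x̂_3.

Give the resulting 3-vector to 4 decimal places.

result = (-0.5027, 0.9798, 0.1114)

after S1 (compose_se3): R=[-0.0090 -0.1691 0.9855; 0.9977 0.0647 0.0202; -0.0671 0.9835 0.1682], t=(2.5060, 2.4501, 2.2273)
after S2 (triangulate): (-1.0085, 0.9812, -0.1056)
after S3 (kf_track): (-0.5027, 0.9798, 0.1114)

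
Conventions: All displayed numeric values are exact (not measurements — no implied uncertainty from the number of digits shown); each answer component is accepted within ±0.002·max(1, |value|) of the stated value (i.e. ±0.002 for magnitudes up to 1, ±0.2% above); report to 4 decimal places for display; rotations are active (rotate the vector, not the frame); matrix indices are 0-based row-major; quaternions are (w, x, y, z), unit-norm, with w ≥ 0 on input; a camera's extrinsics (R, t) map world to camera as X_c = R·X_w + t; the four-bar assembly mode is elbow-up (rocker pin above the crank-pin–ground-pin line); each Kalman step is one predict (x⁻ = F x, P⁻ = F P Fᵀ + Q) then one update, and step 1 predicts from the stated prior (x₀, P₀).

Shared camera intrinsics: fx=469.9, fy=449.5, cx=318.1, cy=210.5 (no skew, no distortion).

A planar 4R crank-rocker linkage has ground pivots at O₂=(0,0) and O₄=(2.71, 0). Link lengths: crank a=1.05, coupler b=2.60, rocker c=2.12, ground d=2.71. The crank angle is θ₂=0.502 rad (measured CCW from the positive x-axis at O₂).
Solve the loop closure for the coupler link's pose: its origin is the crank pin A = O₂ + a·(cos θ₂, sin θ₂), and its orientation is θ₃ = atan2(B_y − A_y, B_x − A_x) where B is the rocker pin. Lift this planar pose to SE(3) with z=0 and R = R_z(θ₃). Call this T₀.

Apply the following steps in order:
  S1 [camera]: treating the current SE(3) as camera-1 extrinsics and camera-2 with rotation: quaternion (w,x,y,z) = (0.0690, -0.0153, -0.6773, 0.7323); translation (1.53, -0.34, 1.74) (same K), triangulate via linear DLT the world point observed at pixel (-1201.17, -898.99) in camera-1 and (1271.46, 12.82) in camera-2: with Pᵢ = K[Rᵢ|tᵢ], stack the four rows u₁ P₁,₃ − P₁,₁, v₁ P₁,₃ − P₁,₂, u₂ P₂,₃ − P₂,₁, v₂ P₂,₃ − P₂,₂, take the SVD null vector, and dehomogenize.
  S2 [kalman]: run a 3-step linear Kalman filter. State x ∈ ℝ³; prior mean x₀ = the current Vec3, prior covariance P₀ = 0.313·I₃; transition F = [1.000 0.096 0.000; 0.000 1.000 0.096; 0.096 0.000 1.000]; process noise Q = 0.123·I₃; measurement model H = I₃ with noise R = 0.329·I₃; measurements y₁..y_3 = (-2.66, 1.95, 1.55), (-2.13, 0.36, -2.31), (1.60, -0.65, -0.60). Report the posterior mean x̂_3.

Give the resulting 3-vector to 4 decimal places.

result = (-0.3776, 0.1493, -0.7713)

source (fourbar_fk): coupler pose = R=[0.7886 -0.6149 0.0000; 0.6149 0.7886 0.0000; 0.0000 0.0000 1.0000], t=(0.9205, 0.5052, 0.0000)
after S1 (triangulate): (-1.4978, 0.1722, 0.1134)
after S2 (kf_track): (-0.3776, 0.1493, -0.7713)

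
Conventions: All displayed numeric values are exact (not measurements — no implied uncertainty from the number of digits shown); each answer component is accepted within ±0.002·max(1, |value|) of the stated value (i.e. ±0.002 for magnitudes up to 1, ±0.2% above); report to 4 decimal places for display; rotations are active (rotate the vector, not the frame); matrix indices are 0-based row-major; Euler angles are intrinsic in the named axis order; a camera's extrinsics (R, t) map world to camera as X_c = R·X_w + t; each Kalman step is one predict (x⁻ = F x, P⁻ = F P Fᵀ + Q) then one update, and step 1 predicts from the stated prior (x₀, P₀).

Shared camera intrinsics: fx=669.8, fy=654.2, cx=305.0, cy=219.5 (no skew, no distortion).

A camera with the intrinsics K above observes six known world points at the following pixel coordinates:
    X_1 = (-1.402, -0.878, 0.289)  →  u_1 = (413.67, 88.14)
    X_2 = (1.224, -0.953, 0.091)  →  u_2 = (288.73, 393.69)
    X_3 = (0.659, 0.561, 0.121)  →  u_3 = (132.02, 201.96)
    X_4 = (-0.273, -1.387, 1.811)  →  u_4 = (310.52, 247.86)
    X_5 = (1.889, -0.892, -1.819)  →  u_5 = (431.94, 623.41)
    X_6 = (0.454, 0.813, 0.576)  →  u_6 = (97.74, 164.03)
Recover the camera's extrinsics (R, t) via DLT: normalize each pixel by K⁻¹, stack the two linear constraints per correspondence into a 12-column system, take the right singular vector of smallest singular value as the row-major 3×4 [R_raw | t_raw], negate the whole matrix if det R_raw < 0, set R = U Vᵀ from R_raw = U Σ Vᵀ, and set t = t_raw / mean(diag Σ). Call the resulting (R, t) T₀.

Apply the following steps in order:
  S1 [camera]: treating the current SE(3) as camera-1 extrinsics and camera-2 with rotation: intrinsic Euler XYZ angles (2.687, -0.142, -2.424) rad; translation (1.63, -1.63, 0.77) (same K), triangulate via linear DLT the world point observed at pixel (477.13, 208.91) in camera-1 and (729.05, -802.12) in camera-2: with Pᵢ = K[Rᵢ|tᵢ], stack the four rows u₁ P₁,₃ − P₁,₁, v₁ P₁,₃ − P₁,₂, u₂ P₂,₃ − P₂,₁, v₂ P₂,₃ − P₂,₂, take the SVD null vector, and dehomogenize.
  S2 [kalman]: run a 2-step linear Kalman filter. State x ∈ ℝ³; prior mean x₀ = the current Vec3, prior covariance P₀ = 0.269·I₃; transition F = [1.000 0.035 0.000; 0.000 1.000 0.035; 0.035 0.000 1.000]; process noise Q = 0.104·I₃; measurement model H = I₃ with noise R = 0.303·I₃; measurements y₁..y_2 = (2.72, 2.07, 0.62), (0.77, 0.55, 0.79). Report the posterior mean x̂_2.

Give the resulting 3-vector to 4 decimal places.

result = (1.0497, 0.5339, 0.5159)

source (pnp_recover): camera pose = R=[-0.4291 -0.7683 -0.4749; 0.8450 -0.5273 0.0895; -0.3192 -0.3629 0.8755], t=(-0.2698, -0.3801, 4.3395)
after S1 (triangulate): (-0.5149, -1.4546, -0.3205)
after S2 (kf_track): (1.0497, 0.5339, 0.5159)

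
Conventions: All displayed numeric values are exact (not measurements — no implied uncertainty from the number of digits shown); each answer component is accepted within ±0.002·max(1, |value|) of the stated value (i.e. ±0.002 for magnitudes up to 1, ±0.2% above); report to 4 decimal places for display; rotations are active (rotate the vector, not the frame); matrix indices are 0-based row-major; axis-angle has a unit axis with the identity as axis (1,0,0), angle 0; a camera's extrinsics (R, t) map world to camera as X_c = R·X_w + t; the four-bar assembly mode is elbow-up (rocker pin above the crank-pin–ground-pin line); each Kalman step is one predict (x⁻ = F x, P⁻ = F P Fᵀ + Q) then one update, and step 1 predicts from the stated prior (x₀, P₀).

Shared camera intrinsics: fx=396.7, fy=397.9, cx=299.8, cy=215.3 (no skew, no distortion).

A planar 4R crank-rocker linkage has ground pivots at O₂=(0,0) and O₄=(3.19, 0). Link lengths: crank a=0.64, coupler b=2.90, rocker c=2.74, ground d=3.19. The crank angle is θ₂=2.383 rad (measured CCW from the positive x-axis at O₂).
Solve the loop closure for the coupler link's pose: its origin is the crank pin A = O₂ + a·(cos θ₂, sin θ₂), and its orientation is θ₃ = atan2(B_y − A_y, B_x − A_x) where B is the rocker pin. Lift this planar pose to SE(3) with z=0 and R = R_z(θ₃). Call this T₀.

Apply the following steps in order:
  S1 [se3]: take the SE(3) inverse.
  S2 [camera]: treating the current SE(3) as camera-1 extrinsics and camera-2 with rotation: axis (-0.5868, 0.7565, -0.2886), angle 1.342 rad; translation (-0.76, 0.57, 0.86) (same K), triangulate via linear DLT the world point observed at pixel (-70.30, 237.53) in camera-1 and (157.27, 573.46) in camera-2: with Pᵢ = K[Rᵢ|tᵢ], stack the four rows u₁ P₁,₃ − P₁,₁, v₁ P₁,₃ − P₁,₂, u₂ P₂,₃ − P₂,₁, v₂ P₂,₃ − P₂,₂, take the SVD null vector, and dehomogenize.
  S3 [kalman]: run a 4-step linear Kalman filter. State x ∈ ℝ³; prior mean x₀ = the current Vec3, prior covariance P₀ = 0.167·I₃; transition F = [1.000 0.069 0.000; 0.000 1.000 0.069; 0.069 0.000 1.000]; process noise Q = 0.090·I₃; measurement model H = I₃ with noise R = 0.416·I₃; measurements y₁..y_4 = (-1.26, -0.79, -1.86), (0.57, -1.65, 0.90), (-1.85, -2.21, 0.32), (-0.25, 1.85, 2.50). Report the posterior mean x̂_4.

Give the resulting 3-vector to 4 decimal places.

result = (-0.7293, -0.0815, 1.0248)

source (fourbar_fk): coupler pose = R=[0.7601 -0.6498 0.0000; 0.6498 0.7601 0.0000; 0.0000 0.0000 1.0000], t=(-0.4645, 0.4403, 0.0000)
after S1 (invert_se3): R=[0.7601 0.6498 0.0000; -0.6498 0.7601 0.0000; 0.0000 0.0000 1.0000], t=(0.0670, -0.6365, 0.0000)
after S2 (triangulate): (-1.0309, 0.0119, 0.7598)
after S3 (kf_track): (-0.7293, -0.0815, 1.0248)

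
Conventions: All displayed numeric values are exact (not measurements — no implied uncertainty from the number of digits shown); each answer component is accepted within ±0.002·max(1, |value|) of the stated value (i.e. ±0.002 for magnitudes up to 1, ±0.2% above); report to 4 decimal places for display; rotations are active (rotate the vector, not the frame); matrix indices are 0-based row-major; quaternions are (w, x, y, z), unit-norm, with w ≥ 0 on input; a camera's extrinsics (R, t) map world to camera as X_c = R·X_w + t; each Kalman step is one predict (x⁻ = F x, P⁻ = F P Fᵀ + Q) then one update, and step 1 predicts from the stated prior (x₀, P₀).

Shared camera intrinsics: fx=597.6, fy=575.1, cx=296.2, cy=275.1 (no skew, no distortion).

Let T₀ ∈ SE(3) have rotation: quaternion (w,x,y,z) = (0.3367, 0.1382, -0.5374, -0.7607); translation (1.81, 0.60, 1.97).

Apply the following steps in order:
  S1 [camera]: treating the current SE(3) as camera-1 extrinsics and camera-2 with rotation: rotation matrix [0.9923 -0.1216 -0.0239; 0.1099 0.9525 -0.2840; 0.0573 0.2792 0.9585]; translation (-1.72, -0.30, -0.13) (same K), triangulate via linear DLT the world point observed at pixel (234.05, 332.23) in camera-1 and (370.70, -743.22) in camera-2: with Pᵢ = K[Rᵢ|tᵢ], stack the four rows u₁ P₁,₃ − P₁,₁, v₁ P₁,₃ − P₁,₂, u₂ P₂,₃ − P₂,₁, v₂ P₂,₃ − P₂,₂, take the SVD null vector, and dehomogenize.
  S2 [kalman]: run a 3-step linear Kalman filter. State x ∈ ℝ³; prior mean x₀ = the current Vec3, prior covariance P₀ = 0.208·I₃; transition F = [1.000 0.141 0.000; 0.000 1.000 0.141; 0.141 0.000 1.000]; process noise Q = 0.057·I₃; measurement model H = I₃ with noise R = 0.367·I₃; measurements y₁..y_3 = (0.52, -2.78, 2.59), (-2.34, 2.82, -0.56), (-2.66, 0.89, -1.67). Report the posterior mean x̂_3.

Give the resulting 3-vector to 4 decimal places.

after S1 (triangulate): (1.7394, -0.7002, 0.8319)
after S2 (kf_track): (-1.1218, 0.2438, -0.0383)

result = (-1.1218, 0.2438, -0.0383)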